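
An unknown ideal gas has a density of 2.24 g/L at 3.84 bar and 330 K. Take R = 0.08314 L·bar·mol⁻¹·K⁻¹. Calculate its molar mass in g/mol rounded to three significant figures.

ρ = PM/(RT) ⇒ M = ρRT/P = (2.24 × 0.08314 × 330.0) / 3.84

M ≈ 16.0 g/mol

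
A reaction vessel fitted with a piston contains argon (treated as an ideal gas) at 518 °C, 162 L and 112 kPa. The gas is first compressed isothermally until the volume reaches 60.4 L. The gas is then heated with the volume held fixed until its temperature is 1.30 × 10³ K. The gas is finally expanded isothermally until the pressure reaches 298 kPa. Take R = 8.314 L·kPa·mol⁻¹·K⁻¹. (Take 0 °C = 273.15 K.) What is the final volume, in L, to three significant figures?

V₄ ≈ 100 L

Convert: T₁ = 791.1 K.
Isothermal, so P V is constant: T₂ = T₁; P₂ = P₁·(V₁/V₂) = 300.4 kPa.
V constant ⇒ P ∝ T: V₃ = V₂; P₃ = P₂·(T₃/T₂) = 493.6 kPa.
T constant ⇒ Boyle's law P V = const: T₄ = T₃; V₄ = V₃·(P₃/P₄) = 100.0 L.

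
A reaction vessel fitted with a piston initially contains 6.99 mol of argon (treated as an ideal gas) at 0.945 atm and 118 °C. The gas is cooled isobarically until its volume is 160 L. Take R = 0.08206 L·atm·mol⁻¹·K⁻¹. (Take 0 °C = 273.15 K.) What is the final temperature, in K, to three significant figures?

Convert: T₁ = 391.1 K.
From PV = nRT: V₁ = nRT₁/P₁ = 237.4 L.
Isobaric, so V/T is constant: P₂ = P₁; T₂ = T₁·(V₂/V₁) = 263.6 K.

T₂ ≈ 264 K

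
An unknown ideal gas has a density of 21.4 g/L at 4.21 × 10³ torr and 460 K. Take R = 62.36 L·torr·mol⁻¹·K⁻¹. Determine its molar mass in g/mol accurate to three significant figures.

ρ = PM/(RT) ⇒ M = ρRT/P = (21.4 × 62.36 × 460.0) / 4.21e+03

M ≈ 146 g/mol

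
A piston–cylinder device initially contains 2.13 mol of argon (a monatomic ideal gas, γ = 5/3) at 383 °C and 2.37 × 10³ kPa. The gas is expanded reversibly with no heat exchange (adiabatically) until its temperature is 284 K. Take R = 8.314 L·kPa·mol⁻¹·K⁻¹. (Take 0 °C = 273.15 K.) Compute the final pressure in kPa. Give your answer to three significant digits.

Convert: T₁ = 656.1 K.
From PV = nRT: V₁ = nRT₁/P₁ = 4.903 L.
Adiabatic (γ = 5/3), T V^(γ−1) and P V^γ constant: P₂ = P₁·(T₂/T₁)^(γ/(γ−1)) = 292.1 kPa; V₂ = V₁·(T₁/T₂)^(1/(γ−1)) = 17.22 L.

P₂ ≈ 292 kPa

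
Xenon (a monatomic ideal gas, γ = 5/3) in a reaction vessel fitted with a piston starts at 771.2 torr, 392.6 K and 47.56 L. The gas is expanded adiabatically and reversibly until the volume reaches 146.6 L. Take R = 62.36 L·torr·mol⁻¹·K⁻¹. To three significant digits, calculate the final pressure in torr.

P₂ ≈ 118 torr

Adiabatic (γ = 5/3), T V^(γ−1) and P V^γ constant: T₂ = T₁·(V₁/V₂)^(γ−1) = 185.4 K; P₂ = P₁·(V₁/V₂)^γ = 118.1 torr.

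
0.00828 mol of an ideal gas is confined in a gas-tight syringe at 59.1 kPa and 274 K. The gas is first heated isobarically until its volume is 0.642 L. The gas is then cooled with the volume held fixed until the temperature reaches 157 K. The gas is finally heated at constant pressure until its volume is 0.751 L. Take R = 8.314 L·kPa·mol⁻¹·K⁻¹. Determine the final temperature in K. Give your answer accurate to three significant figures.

T₄ ≈ 184 K

From PV = nRT: V₁ = nRT₁/P₁ = 0.3192 L.
P constant ⇒ V ∝ T: P₂ = P₁; T₂ = T₁·(V₂/V₁) = 551.2 K.
V constant ⇒ P ∝ T: V₃ = V₂; P₃ = P₂·(T₃/T₂) = 16.83 kPa.
Isobaric, so V/T is constant: P₄ = P₃; T₄ = T₃·(V₄/V₃) = 183.7 K.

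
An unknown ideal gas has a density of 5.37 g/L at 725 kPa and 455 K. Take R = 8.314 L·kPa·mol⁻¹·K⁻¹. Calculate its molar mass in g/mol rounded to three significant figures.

M ≈ 28.0 g/mol

ρ = PM/(RT) ⇒ M = ρRT/P = (5.37 × 8.314 × 455.0) / 725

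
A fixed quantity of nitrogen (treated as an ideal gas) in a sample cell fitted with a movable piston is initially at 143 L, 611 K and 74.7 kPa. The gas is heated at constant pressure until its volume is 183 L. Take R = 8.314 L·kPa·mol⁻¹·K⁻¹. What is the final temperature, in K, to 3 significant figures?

T₂ ≈ 782 K

Isobaric, so V/T is constant: P₂ = P₁; T₂ = T₁·(V₂/V₁) = 781.9 K.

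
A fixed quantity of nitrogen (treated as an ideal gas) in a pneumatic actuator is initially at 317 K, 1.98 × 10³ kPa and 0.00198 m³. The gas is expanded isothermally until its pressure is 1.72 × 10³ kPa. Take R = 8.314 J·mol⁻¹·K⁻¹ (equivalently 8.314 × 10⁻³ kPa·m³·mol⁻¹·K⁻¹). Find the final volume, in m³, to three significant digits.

T constant ⇒ Boyle's law P V = const: T₂ = T₁; V₂ = V₁·(P₁/P₂) = 0.002279 m³.

V₂ ≈ 0.00228 m³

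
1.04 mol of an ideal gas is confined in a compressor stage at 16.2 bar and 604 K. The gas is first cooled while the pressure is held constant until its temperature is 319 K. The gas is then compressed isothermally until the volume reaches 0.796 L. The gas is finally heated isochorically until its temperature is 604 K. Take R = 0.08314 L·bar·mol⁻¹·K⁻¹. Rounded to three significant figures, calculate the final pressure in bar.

P₄ ≈ 65.6 bar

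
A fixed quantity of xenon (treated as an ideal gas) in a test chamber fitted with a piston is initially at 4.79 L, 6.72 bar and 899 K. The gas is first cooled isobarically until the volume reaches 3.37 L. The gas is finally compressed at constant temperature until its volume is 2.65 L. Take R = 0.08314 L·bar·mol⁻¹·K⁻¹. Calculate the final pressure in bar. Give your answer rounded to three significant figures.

P constant ⇒ V ∝ T: P₂ = P₁; T₂ = T₁·(V₂/V₁) = 632.5 K.
Isothermal, so P V is constant: T₃ = T₂; P₃ = P₂·(V₂/V₃) = 8.546 bar.

P₃ ≈ 8.55 bar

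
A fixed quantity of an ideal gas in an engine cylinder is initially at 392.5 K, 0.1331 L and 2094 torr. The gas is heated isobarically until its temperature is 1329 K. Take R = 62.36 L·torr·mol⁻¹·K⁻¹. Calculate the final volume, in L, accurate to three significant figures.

Isobaric, so V/T is constant: P₂ = P₁; V₂ = V₁·(T₂/T₁) = 0.4507 L.

V₂ ≈ 0.451 L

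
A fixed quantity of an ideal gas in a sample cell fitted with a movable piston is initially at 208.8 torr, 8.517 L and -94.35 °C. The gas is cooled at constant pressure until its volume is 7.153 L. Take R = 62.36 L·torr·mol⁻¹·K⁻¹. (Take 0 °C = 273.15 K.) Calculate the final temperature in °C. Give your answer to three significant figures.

T₂ ≈ -123 °C

Convert: T₁ = 178.8 K.
P constant ⇒ V ∝ T: P₂ = P₁; T₂ = T₁·(V₂/V₁) = 150.2 K.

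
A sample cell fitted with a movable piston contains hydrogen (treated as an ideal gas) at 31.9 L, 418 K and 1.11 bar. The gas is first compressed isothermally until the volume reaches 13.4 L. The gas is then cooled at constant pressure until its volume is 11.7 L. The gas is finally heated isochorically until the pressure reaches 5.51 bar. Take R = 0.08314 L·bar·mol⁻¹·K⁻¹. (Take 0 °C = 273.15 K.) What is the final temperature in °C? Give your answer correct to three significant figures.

T₄ ≈ 488 °C

Isothermal, so P V is constant: T₂ = T₁; P₂ = P₁·(V₁/V₂) = 2.642 bar.
Isobaric, so V/T is constant: P₃ = P₂; T₃ = T₂·(V₃/V₂) = 365.0 K.
Isochoric, so P/T is constant: V₄ = V₃; T₄ = T₃·(P₄/P₃) = 761.0 K.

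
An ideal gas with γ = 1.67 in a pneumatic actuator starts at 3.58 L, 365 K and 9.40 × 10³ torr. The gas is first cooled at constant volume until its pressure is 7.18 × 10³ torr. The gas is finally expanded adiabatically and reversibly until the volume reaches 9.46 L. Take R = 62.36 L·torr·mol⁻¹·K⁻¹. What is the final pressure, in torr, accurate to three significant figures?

P₃ ≈ 1.42e+03 torr

Isochoric, so P/T is constant: V₂ = V₁; T₂ = T₁·(P₂/P₁) = 278.8 K.
Adiabatic (γ = 1.67), T V^(γ−1) and P V^γ constant: T₃ = T₂·(V₂/V₃)^(γ−1) = 145.4 K; P₃ = P₂·(V₂/V₃)^γ = 1417 torr.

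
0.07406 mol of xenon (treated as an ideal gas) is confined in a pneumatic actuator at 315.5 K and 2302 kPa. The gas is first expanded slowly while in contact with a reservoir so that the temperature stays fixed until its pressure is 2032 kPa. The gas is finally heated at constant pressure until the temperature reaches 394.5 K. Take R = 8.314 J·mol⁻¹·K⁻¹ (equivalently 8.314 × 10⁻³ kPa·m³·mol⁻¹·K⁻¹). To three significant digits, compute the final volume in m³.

V₃ ≈ 0.000120 m³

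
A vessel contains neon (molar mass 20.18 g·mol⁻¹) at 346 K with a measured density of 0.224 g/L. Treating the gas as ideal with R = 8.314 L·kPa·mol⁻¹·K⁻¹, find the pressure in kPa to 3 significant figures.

P ≈ 31.9 kPa

ρ = PM/(RT) ⇒ P = ρRT/M = (0.224 × 8.314 × 346.0) / 20.18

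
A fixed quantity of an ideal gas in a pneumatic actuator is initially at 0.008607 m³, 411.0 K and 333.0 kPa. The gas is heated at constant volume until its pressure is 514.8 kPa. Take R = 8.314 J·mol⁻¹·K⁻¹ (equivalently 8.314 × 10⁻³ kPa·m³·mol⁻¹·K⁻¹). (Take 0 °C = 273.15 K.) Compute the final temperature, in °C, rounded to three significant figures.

V constant ⇒ P ∝ T: V₂ = V₁; T₂ = T₁·(P₂/P₁) = 635.4 K.

T₂ ≈ 362 °C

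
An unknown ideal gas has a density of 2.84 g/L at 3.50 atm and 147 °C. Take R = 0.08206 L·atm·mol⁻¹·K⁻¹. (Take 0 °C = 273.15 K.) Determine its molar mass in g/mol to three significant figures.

M ≈ 28.0 g/mol

ρ = PM/(RT) ⇒ M = ρRT/P = (2.84 × 0.08206 × 420.1) / 3.50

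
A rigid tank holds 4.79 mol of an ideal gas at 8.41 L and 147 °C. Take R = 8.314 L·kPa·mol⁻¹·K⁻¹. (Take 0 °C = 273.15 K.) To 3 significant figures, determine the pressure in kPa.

Convert: T = 420.15 K.
PV = nRT ⇒ P = nRT/V = (4.79 × 8.314 × 420.15) / 8.41

P ≈ 1.99e+03 kPa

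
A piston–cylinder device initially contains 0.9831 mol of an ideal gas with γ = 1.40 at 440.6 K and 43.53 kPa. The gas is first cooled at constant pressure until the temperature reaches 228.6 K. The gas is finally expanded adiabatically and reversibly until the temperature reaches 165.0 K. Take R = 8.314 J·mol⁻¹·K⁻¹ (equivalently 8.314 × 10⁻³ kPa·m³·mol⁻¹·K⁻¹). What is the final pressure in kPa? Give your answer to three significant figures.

P₃ ≈ 13.9 kPa

From PV = nRT: V₁ = nRT₁/P₁ = 0.08273 m³.
P constant ⇒ V ∝ T: P₂ = P₁; V₂ = V₁·(T₂/T₁) = 0.04292 m³.
Reversible adiabatic, γ = 1.40: P₃ = P₂·(T₃/T₂)^(γ/(γ−1)) = 13.91 kPa; V₃ = V₂·(T₂/T₃)^(1/(γ−1)) = 0.09698 m³.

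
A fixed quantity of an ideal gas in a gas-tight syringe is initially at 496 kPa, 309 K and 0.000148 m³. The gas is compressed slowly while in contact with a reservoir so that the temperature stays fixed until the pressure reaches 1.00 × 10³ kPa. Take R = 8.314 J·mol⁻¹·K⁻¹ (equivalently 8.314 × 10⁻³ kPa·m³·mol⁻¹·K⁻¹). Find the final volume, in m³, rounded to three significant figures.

V₂ ≈ 7.34e-05 m³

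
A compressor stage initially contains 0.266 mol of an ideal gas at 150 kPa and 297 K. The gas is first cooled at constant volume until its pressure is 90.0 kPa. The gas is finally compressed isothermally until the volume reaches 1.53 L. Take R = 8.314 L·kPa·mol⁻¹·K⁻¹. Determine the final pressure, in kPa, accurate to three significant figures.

P₃ ≈ 258 kPa

From PV = nRT: V₁ = nRT₁/P₁ = 4.379 L.
V constant ⇒ P ∝ T: V₂ = V₁; T₂ = T₁·(P₂/P₁) = 178.2 K.
T constant ⇒ Boyle's law P V = const: T₃ = T₂; P₃ = P₂·(V₂/V₃) = 257.6 kPa.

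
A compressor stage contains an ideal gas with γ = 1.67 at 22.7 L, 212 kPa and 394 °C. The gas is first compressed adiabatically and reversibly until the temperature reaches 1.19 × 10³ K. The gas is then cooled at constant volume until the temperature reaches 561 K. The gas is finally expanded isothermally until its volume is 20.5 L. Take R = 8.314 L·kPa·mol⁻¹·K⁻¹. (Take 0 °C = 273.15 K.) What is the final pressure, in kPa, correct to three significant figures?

P₄ ≈ 197 kPa

Convert: T₁ = 667.1 K.
Reversible adiabatic, γ = 1.67: P₂ = P₁·(T₂/T₁)^(γ/(γ−1)) = 897.0 kPa; V₂ = V₁·(T₁/T₂)^(1/(γ−1)) = 9.570 L.
V constant ⇒ P ∝ T: V₃ = V₂; P₃ = P₂·(T₃/T₂) = 422.8 kPa.
T constant ⇒ Boyle's law P V = const: T₄ = T₃; P₄ = P₃·(V₃/V₄) = 197.4 kPa.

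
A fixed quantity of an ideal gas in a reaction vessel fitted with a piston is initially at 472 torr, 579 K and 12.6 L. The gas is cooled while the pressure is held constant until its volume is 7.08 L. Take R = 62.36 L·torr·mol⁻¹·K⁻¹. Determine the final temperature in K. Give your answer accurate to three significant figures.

T₂ ≈ 325 K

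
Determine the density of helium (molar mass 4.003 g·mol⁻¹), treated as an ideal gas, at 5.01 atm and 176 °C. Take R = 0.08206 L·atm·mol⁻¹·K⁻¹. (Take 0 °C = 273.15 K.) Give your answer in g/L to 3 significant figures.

ρ ≈ 0.544 g/L

ρ = PM/(RT) = (5.01 × 4.003) / (0.08206 × 449.1)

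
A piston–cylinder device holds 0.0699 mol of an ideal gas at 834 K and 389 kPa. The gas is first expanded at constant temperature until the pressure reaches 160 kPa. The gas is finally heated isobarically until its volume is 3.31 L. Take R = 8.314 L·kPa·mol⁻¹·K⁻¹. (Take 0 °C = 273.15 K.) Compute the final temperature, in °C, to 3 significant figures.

T₃ ≈ 638 °C

From PV = nRT: V₁ = nRT₁/P₁ = 1.246 L.
T constant ⇒ Boyle's law P V = const: T₂ = T₁; V₂ = V₁·(P₁/P₂) = 3.029 L.
Isobaric, so V/T is constant: P₃ = P₂; T₃ = T₂·(V₃/V₂) = 911.3 K.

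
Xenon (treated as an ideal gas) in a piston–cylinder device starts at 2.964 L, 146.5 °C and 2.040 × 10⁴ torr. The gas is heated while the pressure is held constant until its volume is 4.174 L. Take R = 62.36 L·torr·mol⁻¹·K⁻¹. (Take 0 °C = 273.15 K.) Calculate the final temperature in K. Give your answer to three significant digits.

T₂ ≈ 591 K

Convert: T₁ = 419.6 K.
Isobaric, so V/T is constant: P₂ = P₁; T₂ = T₁·(V₂/V₁) = 591.0 K.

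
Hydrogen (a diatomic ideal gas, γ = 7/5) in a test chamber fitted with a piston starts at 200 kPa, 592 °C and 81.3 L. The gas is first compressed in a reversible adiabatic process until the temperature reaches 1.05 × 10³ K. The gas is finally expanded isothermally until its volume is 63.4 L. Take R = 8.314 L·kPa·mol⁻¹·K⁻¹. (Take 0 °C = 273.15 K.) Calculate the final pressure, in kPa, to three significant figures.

Convert: T₁ = 865.1 K.
Reversible adiabatic, γ = 7/5: P₂ = P₁·(T₂/T₁)^(γ/(γ−1)) = 393.9 kPa; V₂ = V₁·(T₁/T₂)^(1/(γ−1)) = 50.10 L.
Isothermal, so P V is constant: T₃ = T₂; P₃ = P₂·(V₂/V₃) = 311.3 kPa.

P₃ ≈ 311 kPa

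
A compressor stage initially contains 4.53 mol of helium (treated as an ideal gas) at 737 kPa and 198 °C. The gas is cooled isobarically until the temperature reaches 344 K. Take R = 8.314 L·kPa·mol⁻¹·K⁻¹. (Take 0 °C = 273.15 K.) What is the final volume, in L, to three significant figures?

V₂ ≈ 17.6 L

Convert: T₁ = 471.1 K.
From PV = nRT: V₁ = nRT₁/P₁ = 24.08 L.
Isobaric, so V/T is constant: P₂ = P₁; V₂ = V₁·(T₂/T₁) = 17.58 L.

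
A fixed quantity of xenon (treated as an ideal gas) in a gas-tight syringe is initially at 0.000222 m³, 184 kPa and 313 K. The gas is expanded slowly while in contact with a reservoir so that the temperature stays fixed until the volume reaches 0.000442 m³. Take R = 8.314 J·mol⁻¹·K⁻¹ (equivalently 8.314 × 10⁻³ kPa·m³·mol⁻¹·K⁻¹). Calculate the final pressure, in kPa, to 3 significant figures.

P₂ ≈ 92.4 kPa

Isothermal, so P V is constant: T₂ = T₁; P₂ = P₁·(V₁/V₂) = 92.42 kPa.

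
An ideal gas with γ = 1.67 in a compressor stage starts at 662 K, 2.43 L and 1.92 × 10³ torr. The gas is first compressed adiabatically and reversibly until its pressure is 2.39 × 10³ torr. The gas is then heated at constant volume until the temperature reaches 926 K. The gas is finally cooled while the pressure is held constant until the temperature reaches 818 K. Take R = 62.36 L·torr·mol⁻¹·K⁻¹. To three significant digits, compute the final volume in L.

V₄ ≈ 1.88 L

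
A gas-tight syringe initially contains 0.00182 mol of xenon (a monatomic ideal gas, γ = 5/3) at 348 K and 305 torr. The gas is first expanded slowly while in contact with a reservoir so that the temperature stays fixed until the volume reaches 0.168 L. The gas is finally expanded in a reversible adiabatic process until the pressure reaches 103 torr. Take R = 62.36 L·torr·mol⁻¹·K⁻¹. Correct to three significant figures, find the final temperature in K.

T₃ ≈ 250 K

From PV = nRT: V₁ = nRT₁/P₁ = 0.1295 L.
T constant ⇒ Boyle's law P V = const: T₂ = T₁; P₂ = P₁·(V₁/V₂) = 235.1 torr.
Adiabatic (γ = 5/3), T V^(γ−1) and P V^γ constant: T₃ = T₂·(P₃/P₂)^((γ−1)/γ) = 250.2 K; V₃ = V₂·(P₂/P₃)^(1/γ) = 0.2756 L.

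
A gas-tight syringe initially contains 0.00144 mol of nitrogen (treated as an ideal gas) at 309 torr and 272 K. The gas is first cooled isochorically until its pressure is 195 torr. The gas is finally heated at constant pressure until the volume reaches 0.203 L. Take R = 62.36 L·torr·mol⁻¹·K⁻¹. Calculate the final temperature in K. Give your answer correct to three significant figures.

T₃ ≈ 441 K

From PV = nRT: V₁ = nRT₁/P₁ = 0.07905 L.
Isochoric, so P/T is constant: V₂ = V₁; T₂ = T₁·(P₂/P₁) = 171.7 K.
P constant ⇒ V ∝ T: P₃ = P₂; T₃ = T₂·(V₃/V₂) = 440.8 K.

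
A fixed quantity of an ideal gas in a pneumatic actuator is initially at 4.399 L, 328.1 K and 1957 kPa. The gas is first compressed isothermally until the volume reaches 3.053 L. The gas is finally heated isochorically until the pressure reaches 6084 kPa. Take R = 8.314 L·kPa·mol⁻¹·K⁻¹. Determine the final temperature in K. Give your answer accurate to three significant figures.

Isothermal, so P V is constant: T₂ = T₁; P₂ = P₁·(V₁/V₂) = 2820 kPa.
V constant ⇒ P ∝ T: V₃ = V₂; T₃ = T₂·(P₃/P₂) = 707.9 K.

T₃ ≈ 708 K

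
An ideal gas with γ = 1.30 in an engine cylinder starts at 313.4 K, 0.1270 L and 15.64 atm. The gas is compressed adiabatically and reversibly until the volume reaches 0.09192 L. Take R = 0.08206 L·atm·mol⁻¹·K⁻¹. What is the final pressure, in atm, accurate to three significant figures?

Reversible adiabatic, γ = 1.30: T₂ = T₁·(V₁/V₂)^(γ−1) = 345.3 K; P₂ = P₁·(V₁/V₂)^γ = 23.81 atm.

P₂ ≈ 23.8 atm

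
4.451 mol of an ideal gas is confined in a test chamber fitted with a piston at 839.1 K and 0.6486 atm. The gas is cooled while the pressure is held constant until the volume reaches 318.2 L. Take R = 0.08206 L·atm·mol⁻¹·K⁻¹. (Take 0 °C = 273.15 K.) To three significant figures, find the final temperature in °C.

T₂ ≈ 292 °C

From PV = nRT: V₁ = nRT₁/P₁ = 472.5 L.
Isobaric, so V/T is constant: P₂ = P₁; T₂ = T₁·(V₂/V₁) = 565.1 K.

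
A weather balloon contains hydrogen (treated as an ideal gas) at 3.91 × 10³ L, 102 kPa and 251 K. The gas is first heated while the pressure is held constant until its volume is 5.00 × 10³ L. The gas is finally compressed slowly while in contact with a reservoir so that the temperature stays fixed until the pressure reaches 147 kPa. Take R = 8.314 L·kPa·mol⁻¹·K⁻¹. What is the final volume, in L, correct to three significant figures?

V₃ ≈ 3.47e+03 L

Isobaric, so V/T is constant: P₂ = P₁; T₂ = T₁·(V₂/V₁) = 321.0 K.
T constant ⇒ Boyle's law P V = const: T₃ = T₂; V₃ = V₂·(P₂/P₃) = 3469 L.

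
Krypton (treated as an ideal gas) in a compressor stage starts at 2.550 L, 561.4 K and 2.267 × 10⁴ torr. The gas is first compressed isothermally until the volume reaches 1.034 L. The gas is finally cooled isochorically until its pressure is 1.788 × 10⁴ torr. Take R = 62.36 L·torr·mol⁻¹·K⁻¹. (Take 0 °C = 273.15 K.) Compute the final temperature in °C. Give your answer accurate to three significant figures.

T₃ ≈ -93.6 °C

T constant ⇒ Boyle's law P V = const: T₂ = T₁; P₂ = P₁·(V₁/V₂) = 5.591e+04 torr.
Isochoric, so P/T is constant: V₃ = V₂; T₃ = T₂·(P₃/P₂) = 179.5 K.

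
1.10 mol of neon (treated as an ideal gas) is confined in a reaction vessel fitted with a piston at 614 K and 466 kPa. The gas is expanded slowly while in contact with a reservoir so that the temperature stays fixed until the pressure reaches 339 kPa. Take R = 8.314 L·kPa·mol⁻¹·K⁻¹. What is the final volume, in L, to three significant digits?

V₂ ≈ 16.6 L

From PV = nRT: V₁ = nRT₁/P₁ = 12.05 L.
Isothermal, so P V is constant: T₂ = T₁; V₂ = V₁·(P₁/P₂) = 16.56 L.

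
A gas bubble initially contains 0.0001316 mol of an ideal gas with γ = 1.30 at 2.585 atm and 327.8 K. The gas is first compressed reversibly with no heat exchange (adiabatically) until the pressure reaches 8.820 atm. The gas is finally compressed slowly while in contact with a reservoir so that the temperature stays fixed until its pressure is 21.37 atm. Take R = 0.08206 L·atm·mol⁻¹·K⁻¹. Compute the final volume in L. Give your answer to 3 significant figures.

V₃ ≈ 0.000220 L

From PV = nRT: V₁ = nRT₁/P₁ = 0.001369 L.
Reversible adiabatic, γ = 1.30: T₂ = T₁·(P₂/P₁)^((γ−1)/γ) = 435.1 K; V₂ = V₁·(P₁/P₂)^(1/γ) = 0.0005328 L.
Isothermal, so P V is constant: T₃ = T₂; V₃ = V₂·(P₂/P₃) = 0.0002199 L.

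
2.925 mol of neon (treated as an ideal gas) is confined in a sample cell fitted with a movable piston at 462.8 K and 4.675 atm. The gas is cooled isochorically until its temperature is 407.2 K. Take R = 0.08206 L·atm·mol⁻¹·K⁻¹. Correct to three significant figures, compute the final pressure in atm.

P₂ ≈ 4.11 atm

From PV = nRT: V₁ = nRT₁/P₁ = 23.76 L.
V constant ⇒ P ∝ T: V₂ = V₁; P₂ = P₁·(T₂/T₁) = 4.113 atm.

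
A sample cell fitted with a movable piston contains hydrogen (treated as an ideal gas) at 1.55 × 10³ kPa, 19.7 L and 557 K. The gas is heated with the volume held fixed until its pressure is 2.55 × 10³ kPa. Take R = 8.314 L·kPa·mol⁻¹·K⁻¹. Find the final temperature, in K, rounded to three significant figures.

V constant ⇒ P ∝ T: V₂ = V₁; T₂ = T₁·(P₂/P₁) = 916.4 K.

T₂ ≈ 916 K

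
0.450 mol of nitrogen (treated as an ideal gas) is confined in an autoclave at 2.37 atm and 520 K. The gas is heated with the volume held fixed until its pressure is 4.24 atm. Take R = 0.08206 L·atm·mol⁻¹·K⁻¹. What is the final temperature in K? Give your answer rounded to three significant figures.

From PV = nRT: V₁ = nRT₁/P₁ = 8.102 L.
V constant ⇒ P ∝ T: V₂ = V₁; T₂ = T₁·(P₂/P₁) = 930.3 K.

T₂ ≈ 930 K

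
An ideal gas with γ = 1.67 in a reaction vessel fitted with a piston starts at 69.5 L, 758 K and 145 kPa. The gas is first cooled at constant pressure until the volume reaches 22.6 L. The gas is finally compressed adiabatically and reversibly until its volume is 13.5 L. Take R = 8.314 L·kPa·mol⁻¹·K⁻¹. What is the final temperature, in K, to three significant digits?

P constant ⇒ V ∝ T: P₂ = P₁; T₂ = T₁·(V₂/V₁) = 246.5 K.
Reversible adiabatic, γ = 1.67: T₃ = T₂·(V₂/V₃)^(γ−1) = 348.1 K; P₃ = P₂·(V₂/V₃)^γ = 342.8 kPa.

T₃ ≈ 348 K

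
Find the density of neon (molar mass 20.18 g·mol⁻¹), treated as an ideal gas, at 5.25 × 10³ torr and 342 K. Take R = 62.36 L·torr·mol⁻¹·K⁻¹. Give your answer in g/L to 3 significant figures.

ρ = PM/(RT) = (5.25e+03 × 20.18) / (62.36 × 342.0)

ρ ≈ 4.97 g/L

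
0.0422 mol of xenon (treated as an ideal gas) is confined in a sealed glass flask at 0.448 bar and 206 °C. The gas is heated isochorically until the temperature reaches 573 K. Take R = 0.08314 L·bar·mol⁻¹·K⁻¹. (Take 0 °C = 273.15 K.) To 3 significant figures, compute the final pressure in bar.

P₂ ≈ 0.536 bar

Convert: T₁ = 479.1 K.
From PV = nRT: V₁ = nRT₁/P₁ = 3.752 L.
Isochoric, so P/T is constant: V₂ = V₁; P₂ = P₁·(T₂/T₁) = 0.5357 bar.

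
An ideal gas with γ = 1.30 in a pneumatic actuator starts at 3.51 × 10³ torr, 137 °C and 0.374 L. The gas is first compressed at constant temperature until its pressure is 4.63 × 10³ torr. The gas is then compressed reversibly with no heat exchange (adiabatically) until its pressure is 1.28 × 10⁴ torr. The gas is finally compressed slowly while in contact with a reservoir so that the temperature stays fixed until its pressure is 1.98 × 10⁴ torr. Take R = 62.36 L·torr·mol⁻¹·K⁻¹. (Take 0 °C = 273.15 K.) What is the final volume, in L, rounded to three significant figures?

Convert: T₁ = 410.1 K.
Isothermal, so P V is constant: T₂ = T₁; V₂ = V₁·(P₁/P₂) = 0.2835 L.
Reversible adiabatic, γ = 1.30: T₃ = T₂·(P₃/P₂)^((γ−1)/γ) = 518.6 K; V₃ = V₂·(P₂/P₃)^(1/γ) = 0.1297 L.
T constant ⇒ Boyle's law P V = const: T₄ = T₃; V₄ = V₃·(P₃/P₄) = 0.08384 L.

V₄ ≈ 0.0838 L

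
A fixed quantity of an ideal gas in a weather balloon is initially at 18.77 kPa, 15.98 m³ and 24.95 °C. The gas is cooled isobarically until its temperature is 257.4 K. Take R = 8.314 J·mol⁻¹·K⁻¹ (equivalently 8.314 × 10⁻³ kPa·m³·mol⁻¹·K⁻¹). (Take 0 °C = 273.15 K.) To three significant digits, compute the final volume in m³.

V₂ ≈ 13.8 m³

Convert: T₁ = 298.1 K.
Isobaric, so V/T is constant: P₂ = P₁; V₂ = V₁·(T₂/T₁) = 13.80 m³.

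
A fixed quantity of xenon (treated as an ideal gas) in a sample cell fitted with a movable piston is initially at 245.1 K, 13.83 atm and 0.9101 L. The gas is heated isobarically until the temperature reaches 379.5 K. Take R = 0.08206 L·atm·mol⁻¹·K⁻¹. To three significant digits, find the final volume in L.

V₂ ≈ 1.41 L

Isobaric, so V/T is constant: P₂ = P₁; V₂ = V₁·(T₂/T₁) = 1.409 L.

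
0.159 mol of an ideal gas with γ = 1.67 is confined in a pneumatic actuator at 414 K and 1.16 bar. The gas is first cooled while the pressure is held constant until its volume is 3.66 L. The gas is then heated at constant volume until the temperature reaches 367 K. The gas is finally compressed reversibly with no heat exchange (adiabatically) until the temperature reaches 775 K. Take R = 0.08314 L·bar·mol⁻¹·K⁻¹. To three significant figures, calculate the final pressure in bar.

From PV = nRT: V₁ = nRT₁/P₁ = 4.718 L.
Isobaric, so V/T is constant: P₂ = P₁; T₂ = T₁·(V₂/V₁) = 321.2 K.
V constant ⇒ P ∝ T: V₃ = V₂; P₃ = P₂·(T₃/T₂) = 1.326 bar.
Reversible adiabatic, γ = 1.67: P₄ = P₃·(T₄/T₃)^(γ/(γ−1)) = 8.542 bar; V₄ = V₃·(T₃/T₄)^(1/(γ−1)) = 1.199 L.

P₄ ≈ 8.54 bar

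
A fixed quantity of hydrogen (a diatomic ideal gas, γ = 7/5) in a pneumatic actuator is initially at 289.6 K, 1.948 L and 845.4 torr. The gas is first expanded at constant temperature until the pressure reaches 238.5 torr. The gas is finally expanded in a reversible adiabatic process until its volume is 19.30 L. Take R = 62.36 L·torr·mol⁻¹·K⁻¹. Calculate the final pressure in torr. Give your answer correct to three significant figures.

T constant ⇒ Boyle's law P V = const: T₂ = T₁; V₂ = V₁·(P₁/P₂) = 6.905 L.
Reversible adiabatic, γ = 7/5: T₃ = T₂·(V₂/V₃)^(γ−1) = 192.0 K; P₃ = P₂·(V₂/V₃)^γ = 56.56 torr.

P₃ ≈ 56.6 torr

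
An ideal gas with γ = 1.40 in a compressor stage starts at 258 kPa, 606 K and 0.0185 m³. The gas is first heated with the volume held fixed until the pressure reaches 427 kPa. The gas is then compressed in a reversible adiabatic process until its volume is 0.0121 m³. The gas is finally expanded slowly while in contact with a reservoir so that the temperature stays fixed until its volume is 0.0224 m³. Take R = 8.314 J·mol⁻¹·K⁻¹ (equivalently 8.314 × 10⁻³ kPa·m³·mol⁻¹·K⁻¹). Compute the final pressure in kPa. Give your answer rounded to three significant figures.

V constant ⇒ P ∝ T: V₂ = V₁; T₂ = T₁·(P₂/P₁) = 1003 K.
Adiabatic (γ = 1.40), T V^(γ−1) and P V^γ constant: T₃ = T₂·(V₂/V₃)^(γ−1) = 1189 K; P₃ = P₂·(V₂/V₃)^γ = 773.7 kPa.
T constant ⇒ Boyle's law P V = const: T₄ = T₃; P₄ = P₃·(V₃/V₄) = 417.9 kPa.

P₄ ≈ 418 kPa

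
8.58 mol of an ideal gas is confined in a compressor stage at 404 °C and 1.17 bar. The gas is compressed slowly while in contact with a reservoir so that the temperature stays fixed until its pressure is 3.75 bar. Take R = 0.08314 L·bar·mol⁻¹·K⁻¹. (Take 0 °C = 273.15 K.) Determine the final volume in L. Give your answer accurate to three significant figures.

Convert: T₁ = 677.1 K.
From PV = nRT: V₁ = nRT₁/P₁ = 412.9 L.
T constant ⇒ Boyle's law P V = const: T₂ = T₁; V₂ = V₁·(P₁/P₂) = 128.8 L.

V₂ ≈ 129 L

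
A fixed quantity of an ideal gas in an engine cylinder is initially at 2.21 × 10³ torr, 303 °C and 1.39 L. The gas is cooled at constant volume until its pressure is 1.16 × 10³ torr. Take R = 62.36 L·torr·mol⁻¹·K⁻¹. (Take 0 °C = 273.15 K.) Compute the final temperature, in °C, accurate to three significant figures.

T₂ ≈ 29.3 °C

Convert: T₁ = 576.1 K.
V constant ⇒ P ∝ T: V₂ = V₁; T₂ = T₁·(P₂/P₁) = 302.4 K.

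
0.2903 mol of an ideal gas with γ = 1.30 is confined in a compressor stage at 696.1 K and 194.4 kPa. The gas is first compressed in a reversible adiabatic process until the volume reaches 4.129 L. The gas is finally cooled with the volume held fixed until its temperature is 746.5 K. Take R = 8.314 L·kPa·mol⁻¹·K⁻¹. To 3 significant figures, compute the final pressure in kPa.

From PV = nRT: V₁ = nRT₁/P₁ = 8.642 L.
Reversible adiabatic, γ = 1.30: T₂ = T₁·(V₁/V₂)^(γ−1) = 868.8 K; P₂ = P₁·(V₁/V₂)^γ = 507.8 kPa.
Isochoric, so P/T is constant: V₃ = V₂; P₃ = P₂·(T₃/T₂) = 436.4 kPa.

P₃ ≈ 436 kPa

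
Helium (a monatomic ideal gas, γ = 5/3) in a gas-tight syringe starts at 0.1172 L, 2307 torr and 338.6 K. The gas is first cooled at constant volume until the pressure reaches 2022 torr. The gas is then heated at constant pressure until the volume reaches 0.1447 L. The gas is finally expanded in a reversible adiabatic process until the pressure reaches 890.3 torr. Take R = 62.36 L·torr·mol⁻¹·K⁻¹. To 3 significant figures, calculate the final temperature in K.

Isochoric, so P/T is constant: V₂ = V₁; T₂ = T₁·(P₂/P₁) = 296.8 K.
P constant ⇒ V ∝ T: P₃ = P₂; T₃ = T₂·(V₃/V₂) = 366.4 K.
Adiabatic (γ = 5/3), T V^(γ−1) and P V^γ constant: T₄ = T₃·(P₄/P₃)^((γ−1)/γ) = 263.9 K; V₄ = V₃·(P₃/P₄)^(1/γ) = 0.2367 L.

T₄ ≈ 264 K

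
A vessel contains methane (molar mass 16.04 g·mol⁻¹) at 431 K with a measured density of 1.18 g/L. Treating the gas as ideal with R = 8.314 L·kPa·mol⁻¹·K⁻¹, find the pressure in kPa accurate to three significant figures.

P ≈ 264 kPa

ρ = PM/(RT) ⇒ P = ρRT/M = (1.18 × 8.314 × 431.0) / 16.04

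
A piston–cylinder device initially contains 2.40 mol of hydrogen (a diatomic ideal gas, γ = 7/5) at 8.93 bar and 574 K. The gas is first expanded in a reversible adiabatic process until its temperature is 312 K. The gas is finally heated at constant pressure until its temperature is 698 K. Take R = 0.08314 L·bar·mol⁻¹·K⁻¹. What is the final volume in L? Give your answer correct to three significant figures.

From PV = nRT: V₁ = nRT₁/P₁ = 12.83 L.
Reversible adiabatic, γ = 7/5: P₂ = P₁·(T₂/T₁)^(γ/(γ−1)) = 1.057 bar; V₂ = V₁·(T₁/T₂)^(1/(γ−1)) = 58.88 L.
Isobaric, so V/T is constant: P₃ = P₂; V₃ = V₂·(T₃/T₂) = 131.7 L.

V₃ ≈ 132 L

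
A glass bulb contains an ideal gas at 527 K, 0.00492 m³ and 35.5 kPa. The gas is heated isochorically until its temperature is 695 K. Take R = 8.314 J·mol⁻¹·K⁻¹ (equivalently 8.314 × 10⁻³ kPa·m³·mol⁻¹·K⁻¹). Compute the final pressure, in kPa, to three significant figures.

Isochoric, so P/T is constant: V₂ = V₁; P₂ = P₁·(T₂/T₁) = 46.82 kPa.

P₂ ≈ 46.8 kPa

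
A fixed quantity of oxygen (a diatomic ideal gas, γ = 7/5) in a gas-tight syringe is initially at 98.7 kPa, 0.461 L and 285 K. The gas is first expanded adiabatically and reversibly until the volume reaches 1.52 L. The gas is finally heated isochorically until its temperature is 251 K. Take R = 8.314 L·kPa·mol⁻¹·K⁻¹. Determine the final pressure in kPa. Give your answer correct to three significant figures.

P₃ ≈ 26.4 kPa

Reversible adiabatic, γ = 7/5: T₂ = T₁·(V₁/V₂)^(γ−1) = 176.8 K; P₂ = P₁·(V₁/V₂)^γ = 18.57 kPa.
V constant ⇒ P ∝ T: V₃ = V₂; P₃ = P₂·(T₃/T₂) = 26.36 kPa.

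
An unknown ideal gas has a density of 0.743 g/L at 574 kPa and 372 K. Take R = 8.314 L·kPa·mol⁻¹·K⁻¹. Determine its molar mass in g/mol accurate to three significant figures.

M ≈ 4.00 g/mol

ρ = PM/(RT) ⇒ M = ρRT/P = (0.743 × 8.314 × 372.0) / 574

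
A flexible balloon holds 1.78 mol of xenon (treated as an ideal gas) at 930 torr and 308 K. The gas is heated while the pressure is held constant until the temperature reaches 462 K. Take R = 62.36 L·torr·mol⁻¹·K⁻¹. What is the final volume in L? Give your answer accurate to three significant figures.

From PV = nRT: V₁ = nRT₁/P₁ = 36.76 L.
P constant ⇒ V ∝ T: P₂ = P₁; V₂ = V₁·(T₂/T₁) = 55.14 L.

V₂ ≈ 55.1 L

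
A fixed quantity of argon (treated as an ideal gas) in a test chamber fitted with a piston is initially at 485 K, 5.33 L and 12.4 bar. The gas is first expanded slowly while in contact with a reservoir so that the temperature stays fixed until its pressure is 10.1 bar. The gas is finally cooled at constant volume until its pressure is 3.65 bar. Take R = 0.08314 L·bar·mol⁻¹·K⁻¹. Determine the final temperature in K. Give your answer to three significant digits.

Isothermal, so P V is constant: T₂ = T₁; V₂ = V₁·(P₁/P₂) = 6.544 L.
V constant ⇒ P ∝ T: V₃ = V₂; T₃ = T₂·(P₃/P₂) = 175.3 K.

T₃ ≈ 175 K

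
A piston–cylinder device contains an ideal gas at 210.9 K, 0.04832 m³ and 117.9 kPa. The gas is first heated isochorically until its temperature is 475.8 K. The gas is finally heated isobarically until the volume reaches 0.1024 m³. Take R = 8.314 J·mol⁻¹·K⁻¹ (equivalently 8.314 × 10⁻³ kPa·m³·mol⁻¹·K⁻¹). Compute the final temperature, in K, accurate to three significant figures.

Isochoric, so P/T is constant: V₂ = V₁; P₂ = P₁·(T₂/T₁) = 266.0 kPa.
P constant ⇒ V ∝ T: P₃ = P₂; T₃ = T₂·(V₃/V₂) = 1008 K.

T₃ ≈ 1.01e+03 K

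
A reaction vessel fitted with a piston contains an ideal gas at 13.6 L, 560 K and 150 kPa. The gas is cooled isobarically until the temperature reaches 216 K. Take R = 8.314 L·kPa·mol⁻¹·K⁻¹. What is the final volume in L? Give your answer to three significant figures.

P constant ⇒ V ∝ T: P₂ = P₁; V₂ = V₁·(T₂/T₁) = 5.246 L.

V₂ ≈ 5.25 L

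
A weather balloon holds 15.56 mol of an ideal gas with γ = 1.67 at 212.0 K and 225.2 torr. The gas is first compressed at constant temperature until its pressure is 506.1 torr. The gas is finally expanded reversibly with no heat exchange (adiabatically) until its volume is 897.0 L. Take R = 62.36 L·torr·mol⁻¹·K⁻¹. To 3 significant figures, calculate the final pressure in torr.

From PV = nRT: V₁ = nRT₁/P₁ = 913.4 L.
T constant ⇒ Boyle's law P V = const: T₂ = T₁; V₂ = V₁·(P₁/P₂) = 406.5 L.
Reversible adiabatic, γ = 1.67: T₃ = T₂·(V₂/V₃)^(γ−1) = 124.7 K; P₃ = P₂·(V₂/V₃)^γ = 134.9 torr.

P₃ ≈ 135 torr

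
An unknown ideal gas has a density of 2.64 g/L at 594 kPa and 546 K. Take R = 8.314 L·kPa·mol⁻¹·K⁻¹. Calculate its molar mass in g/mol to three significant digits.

ρ = PM/(RT) ⇒ M = ρRT/P = (2.64 × 8.314 × 546.0) / 594

M ≈ 20.2 g/mol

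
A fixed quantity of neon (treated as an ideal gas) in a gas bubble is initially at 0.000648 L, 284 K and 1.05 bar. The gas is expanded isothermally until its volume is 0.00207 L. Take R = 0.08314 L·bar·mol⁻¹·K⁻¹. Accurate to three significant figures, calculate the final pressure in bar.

Isothermal, so P V is constant: T₂ = T₁; P₂ = P₁·(V₁/V₂) = 0.3287 bar.

P₂ ≈ 0.329 bar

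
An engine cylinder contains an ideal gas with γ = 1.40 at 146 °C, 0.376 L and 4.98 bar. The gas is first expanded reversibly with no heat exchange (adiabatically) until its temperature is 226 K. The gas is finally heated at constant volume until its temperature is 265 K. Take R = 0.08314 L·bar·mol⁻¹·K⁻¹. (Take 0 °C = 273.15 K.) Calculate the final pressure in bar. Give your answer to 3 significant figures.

P₃ ≈ 0.672 bar

Convert: T₁ = 419.1 K.
Adiabatic (γ = 1.40), T V^(γ−1) and P V^γ constant: P₂ = P₁·(T₂/T₁)^(γ/(γ−1)) = 0.5732 bar; V₂ = V₁·(T₁/T₂)^(1/(γ−1)) = 1.761 L.
V constant ⇒ P ∝ T: V₃ = V₂; P₃ = P₂·(T₃/T₂) = 0.6721 bar.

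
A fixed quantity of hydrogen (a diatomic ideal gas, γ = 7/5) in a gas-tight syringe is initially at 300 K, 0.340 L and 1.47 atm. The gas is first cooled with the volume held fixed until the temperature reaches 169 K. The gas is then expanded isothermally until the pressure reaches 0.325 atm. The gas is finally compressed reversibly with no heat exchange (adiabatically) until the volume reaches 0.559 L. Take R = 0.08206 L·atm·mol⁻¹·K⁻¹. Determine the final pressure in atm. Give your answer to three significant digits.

P₄ ≈ 0.600 atm

Isochoric, so P/T is constant: V₂ = V₁; P₂ = P₁·(T₂/T₁) = 0.8281 atm.
Isothermal, so P V is constant: T₃ = T₂; V₃ = V₂·(P₂/P₃) = 0.8663 L.
Adiabatic (γ = 7/5), T V^(γ−1) and P V^γ constant: T₄ = T₃·(V₃/V₄)^(γ−1) = 201.4 K; P₄ = P₃·(V₃/V₄)^γ = 0.6001 atm.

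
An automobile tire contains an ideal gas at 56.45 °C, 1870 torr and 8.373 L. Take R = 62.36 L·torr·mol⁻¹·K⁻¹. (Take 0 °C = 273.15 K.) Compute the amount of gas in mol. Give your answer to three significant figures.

n ≈ 0.762 mol

Convert: T = 329.60 K.
PV = nRT ⇒ n = PV/(RT) = (1870 × 8.373) / (62.36 × 329.60)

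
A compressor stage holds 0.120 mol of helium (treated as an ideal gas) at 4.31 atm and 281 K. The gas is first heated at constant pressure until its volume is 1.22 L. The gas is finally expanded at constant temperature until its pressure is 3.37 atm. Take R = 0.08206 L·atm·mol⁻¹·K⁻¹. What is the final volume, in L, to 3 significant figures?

From PV = nRT: V₁ = nRT₁/P₁ = 0.6420 L.
P constant ⇒ V ∝ T: P₂ = P₁; T₂ = T₁·(V₂/V₁) = 534.0 K.
T constant ⇒ Boyle's law P V = const: T₃ = T₂; V₃ = V₂·(P₂/P₃) = 1.560 L.

V₃ ≈ 1.56 L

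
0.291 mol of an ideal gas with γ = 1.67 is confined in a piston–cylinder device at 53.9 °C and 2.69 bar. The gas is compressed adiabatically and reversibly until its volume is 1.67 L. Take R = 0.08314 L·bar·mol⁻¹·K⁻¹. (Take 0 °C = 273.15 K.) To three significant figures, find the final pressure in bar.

Convert: T₁ = 327.0 K.
From PV = nRT: V₁ = nRT₁/P₁ = 2.941 L.
Adiabatic (γ = 1.67), T V^(γ−1) and P V^γ constant: T₂ = T₁·(V₁/V₂)^(γ−1) = 477.9 K; P₂ = P₁·(V₁/V₂)^γ = 6.923 bar.

P₂ ≈ 6.92 bar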